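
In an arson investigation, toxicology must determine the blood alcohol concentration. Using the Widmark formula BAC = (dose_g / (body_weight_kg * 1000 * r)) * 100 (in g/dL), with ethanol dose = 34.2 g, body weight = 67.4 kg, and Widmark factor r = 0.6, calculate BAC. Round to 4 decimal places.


Applying the Widmark formula:
BAC = (dose_g / (body_wt * 1000 * r)) * 100
Denominator = 67.4 * 1000 * 0.6 = 40440
BAC = (34.2 / 40440) * 100
BAC = 0.0846 g/dL

0.0846


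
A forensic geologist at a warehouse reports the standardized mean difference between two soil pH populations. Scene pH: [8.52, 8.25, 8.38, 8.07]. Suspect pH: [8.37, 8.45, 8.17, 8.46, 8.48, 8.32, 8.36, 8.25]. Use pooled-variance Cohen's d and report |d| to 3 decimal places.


Pooled-variance Cohen's d for soil pH comparison:
Scene mean = 33.22 / 4 = 8.305
Suspect mean = 66.86 / 8 = 8.3575
Scene sample variance s_s^2 = 0.0367
Suspect sample variance s_c^2 = 0.011764
Pooled variance = ((n_s-1)*s_s^2 + (n_c-1)*s_c^2) / (n_s + n_c - 2) = 0.019245
Pooled SD = sqrt(0.019245) = 0.138726
Mean difference = -0.0525
|d| = |-0.0525| / 0.138726 = 0.378

0.378


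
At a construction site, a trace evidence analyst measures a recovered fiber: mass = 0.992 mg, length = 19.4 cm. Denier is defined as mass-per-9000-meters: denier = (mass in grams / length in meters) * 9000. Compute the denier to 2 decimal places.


Denier calculation:
Mass in grams = 0.992 mg / 1000 = 0.000992 g
Length in meters = 19.4 cm / 100 = 0.194 m
Linear density = mass / length = 0.000992 / 0.194 = 0.0051134 g/m
Denier = (g/m) * 9000 = 0.0051134 * 9000 = 46.02

46.02


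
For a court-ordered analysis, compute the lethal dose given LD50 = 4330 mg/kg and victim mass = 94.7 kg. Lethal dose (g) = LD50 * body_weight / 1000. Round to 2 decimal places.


Lethal dose calculation:
Lethal dose = LD50 * body_weight / 1000
= 4330 * 94.7 / 1000
= 410051 / 1000
= 410.05 g

410.05


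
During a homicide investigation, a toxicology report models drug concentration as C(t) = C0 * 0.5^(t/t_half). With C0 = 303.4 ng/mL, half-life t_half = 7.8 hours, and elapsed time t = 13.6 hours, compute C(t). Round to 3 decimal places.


Drug concentration decay:
Number of half-lives = t / t_half = 13.6 / 7.8 = 1.74359
Decay factor = 0.5^1.74359 = 0.29862565
C(t) = 303.4 * 0.29862565 = 90.603 ng/mL

90.603


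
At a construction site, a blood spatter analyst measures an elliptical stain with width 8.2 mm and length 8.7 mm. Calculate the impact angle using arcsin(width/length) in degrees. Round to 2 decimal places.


Blood spatter impact angle calculation:
width / length = 8.2 / 8.7 = 0.942529
angle = arcsin(0.942529)
angle = 70.48 degrees

70.48


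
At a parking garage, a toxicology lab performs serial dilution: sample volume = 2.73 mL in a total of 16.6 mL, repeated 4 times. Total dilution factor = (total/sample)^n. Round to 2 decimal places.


Dilution factor calculation:
Single dilution = V_total / V_sample = 16.6 / 2.73 ≈ 6.080586
Number of dilutions = 4
Total DF = (16.6 / 2.73)^4 (full precision, rounded at the end) = 1367.04

1367.04


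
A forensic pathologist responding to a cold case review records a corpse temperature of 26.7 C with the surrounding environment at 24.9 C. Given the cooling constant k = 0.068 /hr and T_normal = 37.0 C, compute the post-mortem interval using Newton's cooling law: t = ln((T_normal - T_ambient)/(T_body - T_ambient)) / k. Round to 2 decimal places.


Using Newton's law of cooling:
t = ln((T_normal - T_ambient) / (T_body - T_ambient)) / k
T_normal - T_ambient = 12.1
T_body - T_ambient = 1.8
Ratio = 6.722222
ln(ratio) = 1.905419
t = 1.905419 / 0.068 = 28.02 hours

28.02


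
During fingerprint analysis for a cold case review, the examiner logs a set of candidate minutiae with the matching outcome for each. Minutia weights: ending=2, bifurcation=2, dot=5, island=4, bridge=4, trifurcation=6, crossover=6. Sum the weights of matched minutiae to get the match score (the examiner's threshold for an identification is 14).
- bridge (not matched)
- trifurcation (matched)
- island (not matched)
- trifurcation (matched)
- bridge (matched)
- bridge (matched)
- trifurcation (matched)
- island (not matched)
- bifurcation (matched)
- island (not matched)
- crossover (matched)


Weighted minutiae match score:
  bridge: not matched, +0
  trifurcation: matched, +6 (running total 6)
  island: not matched, +0
  trifurcation: matched, +6 (running total 12)
  bridge: matched, +4 (running total 16)
  bridge: matched, +4 (running total 20)
  trifurcation: matched, +6 (running total 26)
  island: not matched, +0
  bifurcation: matched, +2 (running total 28)
  island: not matched, +0
  crossover: matched, +6 (running total 34)
Total score = 34
Threshold = 14; verdict = identification

34


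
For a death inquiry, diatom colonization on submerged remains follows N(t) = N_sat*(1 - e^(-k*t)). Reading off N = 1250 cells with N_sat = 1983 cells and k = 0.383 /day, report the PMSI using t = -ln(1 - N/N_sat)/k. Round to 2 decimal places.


PMSI from diatom colonization curve:
N / N_sat = 1250 / 1983 = 0.630358
1 - N/N_sat = 0.369642
ln(1 - N/N_sat) = -0.99522
t = -ln(1 - N/N_sat) / k = -(-0.99522) / 0.383 = 2.60 days

2.60


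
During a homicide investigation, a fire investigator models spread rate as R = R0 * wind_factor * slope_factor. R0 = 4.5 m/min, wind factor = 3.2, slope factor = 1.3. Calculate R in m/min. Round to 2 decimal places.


Fire spread rate calculation:
R = R0 * wind_factor * slope_factor
= 4.5 * 3.2 * 1.3
= 14.4 * 1.3
= 18.72 m/min

18.72


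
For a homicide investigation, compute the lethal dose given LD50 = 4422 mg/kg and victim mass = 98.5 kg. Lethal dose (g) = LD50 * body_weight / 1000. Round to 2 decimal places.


Lethal dose calculation:
Lethal dose = LD50 * body_weight / 1000
= 4422 * 98.5 / 1000
= 435567 / 1000
= 435.57 g

435.57


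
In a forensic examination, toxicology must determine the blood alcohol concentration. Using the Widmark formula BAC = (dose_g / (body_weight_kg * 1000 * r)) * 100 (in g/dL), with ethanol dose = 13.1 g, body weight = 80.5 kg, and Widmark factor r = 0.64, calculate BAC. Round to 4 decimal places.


Applying the Widmark formula:
BAC = (dose_g / (body_wt * 1000 * r)) * 100
Denominator = 80.5 * 1000 * 0.64 = 51520
BAC = (13.1 / 51520) * 100
BAC = 0.0254 g/dL

0.0254


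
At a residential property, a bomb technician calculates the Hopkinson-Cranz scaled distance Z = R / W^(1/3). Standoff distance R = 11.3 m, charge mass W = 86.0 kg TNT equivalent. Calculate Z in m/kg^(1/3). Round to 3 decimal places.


Scaled distance calculation:
W^(1/3) = 86.0^(1/3) = 4.414005
Z = R / W^(1/3) = 11.3 / 4.414005
Z = 2.560 m/kg^(1/3)

2.560


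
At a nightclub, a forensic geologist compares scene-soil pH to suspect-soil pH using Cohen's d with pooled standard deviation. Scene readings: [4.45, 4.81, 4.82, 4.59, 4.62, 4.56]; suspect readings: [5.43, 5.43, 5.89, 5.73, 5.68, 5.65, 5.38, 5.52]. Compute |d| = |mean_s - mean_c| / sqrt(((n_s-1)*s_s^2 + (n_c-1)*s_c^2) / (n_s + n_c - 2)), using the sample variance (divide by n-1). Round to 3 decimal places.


Pooled-variance Cohen's d for soil pH comparison:
Scene mean = 27.85 / 6 = 4.641667
Suspect mean = 44.71 / 8 = 5.58875
Scene sample variance s_s^2 = 0.021337
Suspect sample variance s_c^2 = 0.031641
Pooled variance = ((n_s-1)*s_s^2 + (n_c-1)*s_c^2) / (n_s + n_c - 2) = 0.027348
Pooled SD = sqrt(0.027348) = 0.165372
Mean difference = -0.947083
|d| = |-0.947083| / 0.165372 = 5.727

5.727


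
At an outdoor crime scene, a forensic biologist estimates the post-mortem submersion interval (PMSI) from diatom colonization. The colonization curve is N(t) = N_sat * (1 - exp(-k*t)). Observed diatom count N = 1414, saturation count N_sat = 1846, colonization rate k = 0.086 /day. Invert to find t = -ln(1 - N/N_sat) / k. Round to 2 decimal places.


PMSI from diatom colonization curve:
N / N_sat = 1414 / 1846 = 0.76598
1 - N/N_sat = 0.23402
ln(1 - N/N_sat) = -1.452349
t = -ln(1 - N/N_sat) / k = -(-1.452349) / 0.086 = 16.89 days

16.89


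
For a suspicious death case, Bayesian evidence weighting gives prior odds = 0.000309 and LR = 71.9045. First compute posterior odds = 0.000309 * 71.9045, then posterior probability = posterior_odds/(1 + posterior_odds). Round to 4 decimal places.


Bayesian evidence evaluation:
Posterior odds = prior_odds * LR = 0.000309 * 71.9045 = 0.02221849
Posterior probability = posterior_odds / (1 + posterior_odds)
= 0.02221849 / (1 + 0.02221849)
= 0.02221849 / 1.02221849
= 0.0217

0.0217


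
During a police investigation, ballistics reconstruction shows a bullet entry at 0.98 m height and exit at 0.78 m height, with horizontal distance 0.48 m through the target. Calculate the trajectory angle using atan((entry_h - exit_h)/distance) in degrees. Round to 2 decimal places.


Bullet trajectory angle:
Height difference = 0.98 - 0.78 = 0.2 m
angle = atan(0.2 / 0.48)
angle = atan(0.416667)
angle = 22.62 degrees

22.62


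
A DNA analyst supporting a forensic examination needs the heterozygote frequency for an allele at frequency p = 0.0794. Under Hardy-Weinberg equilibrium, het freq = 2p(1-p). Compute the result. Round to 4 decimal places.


Hardy-Weinberg heterozygote frequency:
q = 1 - p = 1 - 0.0794 = 0.9206
2pq = 2 * 0.0794 * 0.9206 = 0.1462

0.1462


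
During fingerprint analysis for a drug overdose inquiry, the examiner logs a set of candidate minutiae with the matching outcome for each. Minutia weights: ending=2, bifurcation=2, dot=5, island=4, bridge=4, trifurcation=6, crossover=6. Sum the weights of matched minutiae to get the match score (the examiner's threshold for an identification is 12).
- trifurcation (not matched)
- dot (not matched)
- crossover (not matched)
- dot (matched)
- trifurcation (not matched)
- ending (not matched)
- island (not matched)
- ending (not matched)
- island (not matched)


Weighted minutiae match score:
  trifurcation: not matched, +0
  dot: not matched, +0
  crossover: not matched, +0
  dot: matched, +5 (running total 5)
  trifurcation: not matched, +0
  ending: not matched, +0
  island: not matched, +0
  ending: not matched, +0
  island: not matched, +0
Total score = 5
Threshold = 12; verdict = inconclusive

5


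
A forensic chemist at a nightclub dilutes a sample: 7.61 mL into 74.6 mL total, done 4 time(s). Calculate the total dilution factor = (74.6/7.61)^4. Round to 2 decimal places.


Dilution factor calculation:
Single dilution = V_total / V_sample = 74.6 / 7.61 ≈ 9.802891
Number of dilutions = 4
Total DF = (74.6 / 7.61)^4 (full precision, rounded at the end) = 9234.57

9234.57


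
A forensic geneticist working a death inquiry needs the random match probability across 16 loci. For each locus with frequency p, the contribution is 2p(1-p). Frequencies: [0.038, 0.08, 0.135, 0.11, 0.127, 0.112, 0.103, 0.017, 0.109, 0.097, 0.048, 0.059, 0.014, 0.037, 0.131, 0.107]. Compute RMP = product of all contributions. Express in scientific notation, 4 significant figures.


Computing RMP for 16 loci:
Locus 1: 2 * 0.038 * 0.962 = 0.073112
Locus 2: 2 * 0.08 * 0.92 = 0.1472
Locus 3: 2 * 0.135 * 0.865 = 0.23355
Locus 4: 2 * 0.11 * 0.89 = 0.1958
Locus 5: 2 * 0.127 * 0.873 = 0.221742
Locus 6: 2 * 0.112 * 0.888 = 0.198912
Locus 7: 2 * 0.103 * 0.897 = 0.184782
Locus 8: 2 * 0.017 * 0.983 = 0.033422
Locus 9: 2 * 0.109 * 0.891 = 0.194238
Locus 10: 2 * 0.097 * 0.903 = 0.175182
Locus 11: 2 * 0.048 * 0.952 = 0.091392
Locus 12: 2 * 0.059 * 0.941 = 0.111038
Locus 13: 2 * 0.014 * 0.986 = 0.027608
Locus 14: 2 * 0.037 * 0.963 = 0.071262
Locus 15: 2 * 0.131 * 0.869 = 0.227678
Locus 16: 2 * 0.107 * 0.893 = 0.191102
RMP = 3.963e-15

3.963e-15


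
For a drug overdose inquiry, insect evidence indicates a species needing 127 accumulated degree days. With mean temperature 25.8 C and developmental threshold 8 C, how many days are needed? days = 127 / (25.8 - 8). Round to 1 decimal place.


Insect development time:
Effective temperature = avg_temp - T_base = 25.8 - 8 = 17.8 C
Days = ADD / effective_temp = 127 / 17.8 = 7.1 days

7.1


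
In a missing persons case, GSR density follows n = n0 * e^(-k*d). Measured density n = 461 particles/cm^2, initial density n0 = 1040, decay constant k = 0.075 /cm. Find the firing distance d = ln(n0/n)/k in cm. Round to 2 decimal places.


GSR distance calculation:
n0/n = 1040 / 461 = 2.255965
ln(n0/n) = 0.813578
d = 0.813578 / 0.075 = 10.85 cm

10.85


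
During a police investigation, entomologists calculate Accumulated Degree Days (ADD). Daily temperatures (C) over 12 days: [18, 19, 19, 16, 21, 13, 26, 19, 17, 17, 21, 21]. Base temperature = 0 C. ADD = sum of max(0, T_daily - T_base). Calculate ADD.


Computing ADD day by day:
Day 1: max(0, 18 - 0) = 18
Day 2: max(0, 19 - 0) = 19
Day 3: max(0, 19 - 0) = 19
Day 4: max(0, 16 - 0) = 16
Day 5: max(0, 21 - 0) = 21
Day 6: max(0, 13 - 0) = 13
Day 7: max(0, 26 - 0) = 26
Day 8: max(0, 19 - 0) = 19
Day 9: max(0, 17 - 0) = 17
Day 10: max(0, 17 - 0) = 17
Day 11: max(0, 21 - 0) = 21
Day 12: max(0, 21 - 0) = 21
Total ADD = 227

227


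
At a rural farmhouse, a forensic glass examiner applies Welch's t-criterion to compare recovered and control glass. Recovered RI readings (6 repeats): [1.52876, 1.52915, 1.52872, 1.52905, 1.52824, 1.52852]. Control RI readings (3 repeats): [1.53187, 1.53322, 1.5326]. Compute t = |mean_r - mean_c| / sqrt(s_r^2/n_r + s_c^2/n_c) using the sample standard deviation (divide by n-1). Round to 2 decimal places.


Welch's t-criterion for glass RI comparison:
Recovered mean = sum / n_r = 9.17244 / 6 = 1.52874
Control mean = sum / n_c = 4.59769 / 3 = 1.5325633
Recovered sample variance s_r^2 = 1.1268e-07
Control sample variance s_c^2 = 4.56633e-07
Welch SE (unpooled) = sqrt(s_r^2/n_r + s_c^2/n_c) = sqrt(1.878e-08 + 1.52211e-07) = sqrt(1.70991e-07) = 0.000413511
|mean_r - mean_c| = 0.00382333
t = 0.00382333 / 0.000413511 = 9.25

9.25


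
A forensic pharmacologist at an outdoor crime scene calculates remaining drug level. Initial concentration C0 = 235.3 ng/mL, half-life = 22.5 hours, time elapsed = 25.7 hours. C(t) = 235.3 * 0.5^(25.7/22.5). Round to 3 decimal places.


Drug concentration decay:
Number of half-lives = t / t_half = 25.7 / 22.5 = 1.142222
Decay factor = 0.5^1.142222 = 0.45306125
C(t) = 235.3 * 0.45306125 = 106.605 ng/mL

106.605


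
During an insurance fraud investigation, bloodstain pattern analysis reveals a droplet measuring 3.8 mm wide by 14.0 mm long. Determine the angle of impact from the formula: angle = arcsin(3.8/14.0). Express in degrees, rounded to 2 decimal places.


Blood spatter impact angle calculation:
width / length = 3.8 / 14.0 = 0.271429
angle = arcsin(0.271429)
angle = 15.75 degrees

15.75


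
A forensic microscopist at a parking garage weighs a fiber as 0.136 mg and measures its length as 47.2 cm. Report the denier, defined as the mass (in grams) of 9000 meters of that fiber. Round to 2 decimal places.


Denier calculation:
Mass in grams = 0.136 mg / 1000 = 0.000136 g
Length in meters = 47.2 cm / 100 = 0.472 m
Linear density = mass / length = 0.000136 / 0.472 = 0.00028814 g/m
Denier = (g/m) * 9000 = 0.00028814 * 9000 = 2.59

2.59


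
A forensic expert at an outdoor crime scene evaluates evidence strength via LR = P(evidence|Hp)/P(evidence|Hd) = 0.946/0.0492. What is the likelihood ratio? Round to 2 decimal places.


Likelihood ratio calculation:
LR = P(E|Hp) / P(E|Hd)
LR = 0.946 / 0.0492
LR = 19.23

19.23


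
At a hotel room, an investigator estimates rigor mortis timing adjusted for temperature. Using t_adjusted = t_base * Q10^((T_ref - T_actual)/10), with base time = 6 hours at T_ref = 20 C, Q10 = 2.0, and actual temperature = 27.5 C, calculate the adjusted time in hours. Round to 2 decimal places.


Rigor mortis time adjustment:
Exponent = (T_ref - T_actual) / 10 = (20 - 27.5) / 10 = -0.75
Q10 factor = 2.0^-0.75 = 0.5946
t_adjusted = 6 * 0.5946 = 3.57 hours

3.57


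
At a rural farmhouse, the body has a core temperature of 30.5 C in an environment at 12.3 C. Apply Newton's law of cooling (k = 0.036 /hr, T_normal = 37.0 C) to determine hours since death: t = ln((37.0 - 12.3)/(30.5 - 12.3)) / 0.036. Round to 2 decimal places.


Using Newton's law of cooling:
t = ln((T_normal - T_ambient) / (T_body - T_ambient)) / k
T_normal - T_ambient = 24.7
T_body - T_ambient = 18.2
Ratio = 1.357143
ln(ratio) = 0.305382
t = 0.305382 / 0.036 = 8.48 hours

8.48


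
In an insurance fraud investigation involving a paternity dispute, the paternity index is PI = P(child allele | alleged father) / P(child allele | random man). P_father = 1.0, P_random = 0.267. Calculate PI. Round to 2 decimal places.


Paternity Index calculation:
PI = P(allele|father) / P(allele|random)
PI = 1.0 / 0.267
PI = 3.75

3.75


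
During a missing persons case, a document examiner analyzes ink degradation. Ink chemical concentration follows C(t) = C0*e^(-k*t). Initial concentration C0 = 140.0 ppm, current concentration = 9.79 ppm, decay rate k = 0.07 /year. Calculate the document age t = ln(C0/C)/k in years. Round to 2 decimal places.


Document age estimation:
C0/C = 140.0 / 9.79 = 14.300306
ln(C0/C) = 2.660281
t = 2.660281 / 0.07 = 38.00 years

38.00


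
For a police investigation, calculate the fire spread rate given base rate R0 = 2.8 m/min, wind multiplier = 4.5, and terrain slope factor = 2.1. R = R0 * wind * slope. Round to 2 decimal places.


Fire spread rate calculation:
R = R0 * wind_factor * slope_factor
= 2.8 * 4.5 * 2.1
= 12.6 * 2.1
= 26.46 m/min

26.46


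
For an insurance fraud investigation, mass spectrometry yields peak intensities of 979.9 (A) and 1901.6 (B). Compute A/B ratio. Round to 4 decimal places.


Spectral peak ratio:
Peak A = 979.9 counts
Peak B = 1901.6 counts
Ratio = 979.9 / 1901.6 = 0.5153

0.5153


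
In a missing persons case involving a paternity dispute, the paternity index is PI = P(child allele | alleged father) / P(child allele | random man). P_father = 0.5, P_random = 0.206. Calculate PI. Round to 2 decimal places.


Paternity Index calculation:
PI = P(allele|father) / P(allele|random)
PI = 0.5 / 0.206
PI = 2.43

2.43


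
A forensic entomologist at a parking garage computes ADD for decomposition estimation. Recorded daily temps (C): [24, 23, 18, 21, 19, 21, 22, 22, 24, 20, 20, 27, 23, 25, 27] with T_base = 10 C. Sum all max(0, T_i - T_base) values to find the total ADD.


Computing ADD day by day:
Day 1: max(0, 24 - 10) = 14
Day 2: max(0, 23 - 10) = 13
Day 3: max(0, 18 - 10) = 8
Day 4: max(0, 21 - 10) = 11
Day 5: max(0, 19 - 10) = 9
Day 6: max(0, 21 - 10) = 11
Day 7: max(0, 22 - 10) = 12
Day 8: max(0, 22 - 10) = 12
Day 9: max(0, 24 - 10) = 14
Day 10: max(0, 20 - 10) = 10
Day 11: max(0, 20 - 10) = 10
Day 12: max(0, 27 - 10) = 17
Day 13: max(0, 23 - 10) = 13
Day 14: max(0, 25 - 10) = 15
Day 15: max(0, 27 - 10) = 17
Total ADD = 186

186


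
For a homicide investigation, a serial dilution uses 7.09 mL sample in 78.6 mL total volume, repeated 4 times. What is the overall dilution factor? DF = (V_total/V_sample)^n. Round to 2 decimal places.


Dilution factor calculation:
Single dilution = V_total / V_sample = 78.6 / 7.09 ≈ 11.086037
Number of dilutions = 4
Total DF = (78.6 / 7.09)^4 (full precision, rounded at the end) = 15104.46

15104.46


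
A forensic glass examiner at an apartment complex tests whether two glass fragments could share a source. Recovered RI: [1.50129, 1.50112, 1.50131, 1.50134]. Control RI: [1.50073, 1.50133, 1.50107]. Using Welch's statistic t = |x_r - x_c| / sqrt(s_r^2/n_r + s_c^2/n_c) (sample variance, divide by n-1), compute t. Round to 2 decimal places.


Welch's t-criterion for glass RI comparison:
Recovered mean = sum / n_r = 6.00506 / 4 = 1.501265
Control mean = sum / n_c = 4.50313 / 3 = 1.5010433
Recovered sample variance s_r^2 = 9.76667e-09
Control sample variance s_c^2 = 9.05333e-08
Welch SE (unpooled) = sqrt(s_r^2/n_r + s_c^2/n_c) = sqrt(2.44167e-09 + 3.01778e-08) = sqrt(3.26195e-08) = 0.000180609
|mean_r - mean_c| = 0.000221667
t = 0.000221667 / 0.000180609 = 1.23

1.23


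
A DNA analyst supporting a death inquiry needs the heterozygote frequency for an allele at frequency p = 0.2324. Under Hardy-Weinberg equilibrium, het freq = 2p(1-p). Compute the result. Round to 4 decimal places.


Hardy-Weinberg heterozygote frequency:
q = 1 - p = 1 - 0.2324 = 0.7676
2pq = 2 * 0.2324 * 0.7676 = 0.3568

0.3568


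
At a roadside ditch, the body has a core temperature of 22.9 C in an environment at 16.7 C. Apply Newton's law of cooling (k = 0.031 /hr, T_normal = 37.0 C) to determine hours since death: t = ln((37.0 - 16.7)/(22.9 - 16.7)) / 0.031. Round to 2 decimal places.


Using Newton's law of cooling:
t = ln((T_normal - T_ambient) / (T_body - T_ambient)) / k
T_normal - T_ambient = 20.3
T_body - T_ambient = 6.2
Ratio = 3.274194
ln(ratio) = 1.186072
t = 1.186072 / 0.031 = 38.26 hours

38.26


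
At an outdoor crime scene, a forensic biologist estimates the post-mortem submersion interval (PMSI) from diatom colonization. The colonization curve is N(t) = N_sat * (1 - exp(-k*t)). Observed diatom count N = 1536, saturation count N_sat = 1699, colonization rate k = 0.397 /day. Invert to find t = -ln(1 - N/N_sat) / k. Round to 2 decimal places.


PMSI from diatom colonization curve:
N / N_sat = 1536 / 1699 = 0.904061
1 - N/N_sat = 0.095939
ln(1 - N/N_sat) = -2.344043
t = -ln(1 - N/N_sat) / k = -(-2.344043) / 0.397 = 5.90 days

5.90


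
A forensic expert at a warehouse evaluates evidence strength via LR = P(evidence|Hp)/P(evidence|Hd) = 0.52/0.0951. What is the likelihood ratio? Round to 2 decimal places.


Likelihood ratio calculation:
LR = P(E|Hp) / P(E|Hd)
LR = 0.52 / 0.0951
LR = 5.47

5.47


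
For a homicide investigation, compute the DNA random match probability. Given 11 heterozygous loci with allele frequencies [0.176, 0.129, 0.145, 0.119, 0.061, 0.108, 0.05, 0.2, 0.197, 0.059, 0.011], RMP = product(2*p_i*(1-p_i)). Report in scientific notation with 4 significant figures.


Computing RMP for 11 loci:
Locus 1: 2 * 0.176 * 0.824 = 0.290048
Locus 2: 2 * 0.129 * 0.871 = 0.224718
Locus 3: 2 * 0.145 * 0.855 = 0.24795
Locus 4: 2 * 0.119 * 0.881 = 0.209678
Locus 5: 2 * 0.061 * 0.939 = 0.114558
Locus 6: 2 * 0.108 * 0.892 = 0.192672
Locus 7: 2 * 0.05 * 0.95 = 0.095
Locus 8: 2 * 0.2 * 0.8 = 0.32
Locus 9: 2 * 0.197 * 0.803 = 0.316382
Locus 10: 2 * 0.059 * 0.941 = 0.111038
Locus 11: 2 * 0.011 * 0.989 = 0.021758
RMP = 1.738e-09

1.738e-09


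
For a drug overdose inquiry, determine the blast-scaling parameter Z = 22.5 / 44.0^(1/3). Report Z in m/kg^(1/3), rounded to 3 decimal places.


Scaled distance calculation:
W^(1/3) = 44.0^(1/3) = 3.530348
Z = R / W^(1/3) = 22.5 / 3.530348
Z = 6.373 m/kg^(1/3)

6.373


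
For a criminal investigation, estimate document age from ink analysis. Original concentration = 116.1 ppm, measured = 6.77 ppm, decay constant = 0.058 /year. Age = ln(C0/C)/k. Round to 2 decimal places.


Document age estimation:
C0/C = 116.1 / 6.77 = 17.149188
ln(C0/C) = 2.841951
t = 2.841951 / 0.058 = 49.00 years

49.00


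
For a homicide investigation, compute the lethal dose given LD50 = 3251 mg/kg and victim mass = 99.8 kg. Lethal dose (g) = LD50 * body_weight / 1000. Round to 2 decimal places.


Lethal dose calculation:
Lethal dose = LD50 * body_weight / 1000
= 3251 * 99.8 / 1000
= 324449.8 / 1000
= 324.45 g

324.45


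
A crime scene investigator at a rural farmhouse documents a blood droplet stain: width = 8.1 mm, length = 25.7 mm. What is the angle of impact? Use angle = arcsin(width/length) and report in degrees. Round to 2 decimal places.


Blood spatter impact angle calculation:
width / length = 8.1 / 25.7 = 0.315175
angle = arcsin(0.315175)
angle = 18.37 degrees

18.37


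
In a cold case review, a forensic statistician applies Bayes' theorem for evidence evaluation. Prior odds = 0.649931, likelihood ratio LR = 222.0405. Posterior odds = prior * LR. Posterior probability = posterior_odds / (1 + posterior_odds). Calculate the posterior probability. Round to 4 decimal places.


Bayesian evidence evaluation:
Posterior odds = prior_odds * LR = 0.649931 * 222.0405 = 144.311
Posterior probability = posterior_odds / (1 + posterior_odds)
= 144.311 / (1 + 144.311)
= 144.311 / 145.311
= 0.9931

0.9931


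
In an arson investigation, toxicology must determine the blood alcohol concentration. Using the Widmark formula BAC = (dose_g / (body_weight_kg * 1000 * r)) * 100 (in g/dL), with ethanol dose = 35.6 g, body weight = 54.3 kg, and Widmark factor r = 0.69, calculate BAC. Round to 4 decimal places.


Applying the Widmark formula:
BAC = (dose_g / (body_wt * 1000 * r)) * 100
Denominator = 54.3 * 1000 * 0.69 = 37467
BAC = (35.6 / 37467) * 100
BAC = 0.0950 g/dL

0.0950


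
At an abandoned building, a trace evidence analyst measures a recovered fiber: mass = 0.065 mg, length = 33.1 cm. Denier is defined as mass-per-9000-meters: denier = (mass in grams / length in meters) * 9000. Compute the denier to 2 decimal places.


Denier calculation:
Mass in grams = 0.065 mg / 1000 = 0.000065 g
Length in meters = 33.1 cm / 100 = 0.331 m
Linear density = mass / length = 0.000065 / 0.331 = 0.00019637 g/m
Denier = (g/m) * 9000 = 0.00019637 * 9000 = 1.77

1.77


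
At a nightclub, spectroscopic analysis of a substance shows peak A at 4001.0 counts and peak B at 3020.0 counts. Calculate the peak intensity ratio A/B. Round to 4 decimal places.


Spectral peak ratio:
Peak A = 4001.0 counts
Peak B = 3020.0 counts
Ratio = 4001.0 / 3020.0 = 1.3248

1.3248


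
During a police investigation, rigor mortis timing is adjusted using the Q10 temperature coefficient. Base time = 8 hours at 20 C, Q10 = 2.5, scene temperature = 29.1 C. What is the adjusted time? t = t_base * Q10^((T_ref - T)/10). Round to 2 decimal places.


Rigor mortis time adjustment:
Exponent = (T_ref - T_actual) / 10 = (20 - 29.1) / 10 = -0.91
Q10 factor = 2.5^-0.91 = 0.43438
t_adjusted = 8 * 0.43438 = 3.48 hours

3.48


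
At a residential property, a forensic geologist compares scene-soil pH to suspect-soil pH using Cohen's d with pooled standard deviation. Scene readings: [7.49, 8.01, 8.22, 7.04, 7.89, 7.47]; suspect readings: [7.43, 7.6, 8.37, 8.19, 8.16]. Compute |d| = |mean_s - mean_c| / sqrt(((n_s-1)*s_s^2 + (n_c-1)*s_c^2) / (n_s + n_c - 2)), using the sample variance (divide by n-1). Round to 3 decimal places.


Pooled-variance Cohen's d for soil pH comparison:
Scene mean = 46.12 / 6 = 7.686667
Suspect mean = 39.75 / 5 = 7.95
Scene sample variance s_s^2 = 0.186827
Suspect sample variance s_c^2 = 0.16775
Pooled variance = ((n_s-1)*s_s^2 + (n_c-1)*s_c^2) / (n_s + n_c - 2) = 0.178348
Pooled SD = sqrt(0.178348) = 0.422313
Mean difference = -0.263333
|d| = |-0.263333| / 0.422313 = 0.624

0.624


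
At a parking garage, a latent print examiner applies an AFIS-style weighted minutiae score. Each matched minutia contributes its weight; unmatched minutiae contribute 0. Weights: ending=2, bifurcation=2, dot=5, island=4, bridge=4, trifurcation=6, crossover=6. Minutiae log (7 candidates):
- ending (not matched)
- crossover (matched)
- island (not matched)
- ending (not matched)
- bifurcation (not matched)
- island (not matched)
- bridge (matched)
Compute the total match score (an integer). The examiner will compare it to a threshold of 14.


Weighted minutiae match score:
  ending: not matched, +0
  crossover: matched, +6 (running total 6)
  island: not matched, +0
  ending: not matched, +0
  bifurcation: not matched, +0
  island: not matched, +0
  bridge: matched, +4 (running total 10)
Total score = 10
Threshold = 14; verdict = inconclusive

10


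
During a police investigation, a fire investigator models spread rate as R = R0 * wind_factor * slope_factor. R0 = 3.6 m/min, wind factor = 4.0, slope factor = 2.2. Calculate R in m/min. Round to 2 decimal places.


Fire spread rate calculation:
R = R0 * wind_factor * slope_factor
= 3.6 * 4.0 * 2.2
= 14.4 * 2.2
= 31.68 m/min

31.68


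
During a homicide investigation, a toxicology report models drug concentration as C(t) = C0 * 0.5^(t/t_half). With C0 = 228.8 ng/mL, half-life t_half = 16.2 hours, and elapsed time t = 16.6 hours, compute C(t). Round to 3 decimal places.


Drug concentration decay:
Number of half-lives = t / t_half = 16.6 / 16.2 = 1.024691
Decay factor = 0.5^1.024691 = 0.49151556
C(t) = 228.8 * 0.49151556 = 112.459 ng/mL

112.459


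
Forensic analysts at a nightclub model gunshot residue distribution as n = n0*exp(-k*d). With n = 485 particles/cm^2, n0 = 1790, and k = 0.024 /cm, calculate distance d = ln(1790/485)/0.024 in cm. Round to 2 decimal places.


GSR distance calculation:
n0/n = 1790 / 485 = 3.690722
ln(n0/n) = 1.305822
d = 1.305822 / 0.024 = 54.41 cm

54.41


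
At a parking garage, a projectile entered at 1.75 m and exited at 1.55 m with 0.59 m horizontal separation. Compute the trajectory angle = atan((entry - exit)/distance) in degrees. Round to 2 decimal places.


Bullet trajectory angle:
Height difference = 1.75 - 1.55 = 0.2 m
angle = atan(0.2 / 0.59)
angle = atan(0.338983)
angle = 18.73 degrees

18.73


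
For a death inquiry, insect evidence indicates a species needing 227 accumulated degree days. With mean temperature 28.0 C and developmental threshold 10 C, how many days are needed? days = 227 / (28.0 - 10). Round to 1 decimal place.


Insect development time:
Effective temperature = avg_temp - T_base = 28.0 - 10 = 18.0 C
Days = ADD / effective_temp = 227 / 18.0 = 12.6 days

12.6


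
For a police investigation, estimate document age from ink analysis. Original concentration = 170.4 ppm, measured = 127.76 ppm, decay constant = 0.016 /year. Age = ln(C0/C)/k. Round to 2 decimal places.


Document age estimation:
C0/C = 170.4 / 127.76 = 1.333751
ln(C0/C) = 0.287995
t = 0.287995 / 0.016 = 18.00 years

18.00


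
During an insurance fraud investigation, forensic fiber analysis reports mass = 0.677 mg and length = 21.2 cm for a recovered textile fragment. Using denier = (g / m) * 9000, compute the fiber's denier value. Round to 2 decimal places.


Denier calculation:
Mass in grams = 0.677 mg / 1000 = 0.000677 g
Length in meters = 21.2 cm / 100 = 0.212 m
Linear density = mass / length = 0.000677 / 0.212 = 0.0031934 g/m
Denier = (g/m) * 9000 = 0.0031934 * 9000 = 28.74

28.74


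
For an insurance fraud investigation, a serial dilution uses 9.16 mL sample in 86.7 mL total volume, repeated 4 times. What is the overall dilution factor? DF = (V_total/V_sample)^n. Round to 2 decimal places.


Dilution factor calculation:
Single dilution = V_total / V_sample = 86.7 / 9.16 ≈ 9.465066
Number of dilutions = 4
Total DF = (86.7 / 9.16)^4 (full precision, rounded at the end) = 8025.91

8025.91


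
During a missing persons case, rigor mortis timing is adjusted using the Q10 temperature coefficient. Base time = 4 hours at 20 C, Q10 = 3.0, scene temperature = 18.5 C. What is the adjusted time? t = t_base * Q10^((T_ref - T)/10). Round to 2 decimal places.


Rigor mortis time adjustment:
Exponent = (T_ref - T_actual) / 10 = (20 - 18.5) / 10 = 0.15
Q10 factor = 3.0^0.15 = 1.17915
t_adjusted = 4 * 1.17915 = 4.72 hours

4.72


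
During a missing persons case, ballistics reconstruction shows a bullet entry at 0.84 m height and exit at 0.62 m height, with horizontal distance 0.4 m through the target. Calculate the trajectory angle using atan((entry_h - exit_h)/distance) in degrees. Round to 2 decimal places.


Bullet trajectory angle:
Height difference = 0.84 - 0.62 = 0.22 m
angle = atan(0.22 / 0.4)
angle = atan(0.55)
angle = 28.81 degrees

28.81


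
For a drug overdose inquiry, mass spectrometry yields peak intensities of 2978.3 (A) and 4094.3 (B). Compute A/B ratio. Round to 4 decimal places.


Spectral peak ratio:
Peak A = 2978.3 counts
Peak B = 4094.3 counts
Ratio = 2978.3 / 4094.3 = 0.7274

0.7274


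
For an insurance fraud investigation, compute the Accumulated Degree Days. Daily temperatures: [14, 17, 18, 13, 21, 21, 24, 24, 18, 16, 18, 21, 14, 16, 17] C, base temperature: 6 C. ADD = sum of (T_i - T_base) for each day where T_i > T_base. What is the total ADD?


Computing ADD day by day:
Day 1: max(0, 14 - 6) = 8
Day 2: max(0, 17 - 6) = 11
Day 3: max(0, 18 - 6) = 12
Day 4: max(0, 13 - 6) = 7
Day 5: max(0, 21 - 6) = 15
Day 6: max(0, 21 - 6) = 15
Day 7: max(0, 24 - 6) = 18
Day 8: max(0, 24 - 6) = 18
Day 9: max(0, 18 - 6) = 12
Day 10: max(0, 16 - 6) = 10
Day 11: max(0, 18 - 6) = 12
Day 12: max(0, 21 - 6) = 15
Day 13: max(0, 14 - 6) = 8
Day 14: max(0, 16 - 6) = 10
Day 15: max(0, 17 - 6) = 11
Total ADD = 182

182


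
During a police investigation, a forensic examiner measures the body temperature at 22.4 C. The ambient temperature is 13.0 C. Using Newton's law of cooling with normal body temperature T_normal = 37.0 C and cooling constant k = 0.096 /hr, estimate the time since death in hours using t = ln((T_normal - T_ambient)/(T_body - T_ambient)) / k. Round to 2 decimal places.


Using Newton's law of cooling:
t = ln((T_normal - T_ambient) / (T_body - T_ambient)) / k
T_normal - T_ambient = 24.0
T_body - T_ambient = 9.4
Ratio = 2.553191
ln(ratio) = 0.937344
t = 0.937344 / 0.096 = 9.76 hours

9.76


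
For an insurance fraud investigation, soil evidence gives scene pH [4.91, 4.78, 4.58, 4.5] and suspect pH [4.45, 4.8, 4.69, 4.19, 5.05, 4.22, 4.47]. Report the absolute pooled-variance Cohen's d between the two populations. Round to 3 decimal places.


Pooled-variance Cohen's d for soil pH comparison:
Scene mean = 18.77 / 4 = 4.6925
Suspect mean = 31.87 / 7 = 4.552857
Scene sample variance s_s^2 = 0.034892
Suspect sample variance s_c^2 = 0.097824
Pooled variance = ((n_s-1)*s_s^2 + (n_c-1)*s_c^2) / (n_s + n_c - 2) = 0.076846
Pooled SD = sqrt(0.076846) = 0.277211
Mean difference = 0.139643
|d| = |0.139643| / 0.277211 = 0.504

0.504


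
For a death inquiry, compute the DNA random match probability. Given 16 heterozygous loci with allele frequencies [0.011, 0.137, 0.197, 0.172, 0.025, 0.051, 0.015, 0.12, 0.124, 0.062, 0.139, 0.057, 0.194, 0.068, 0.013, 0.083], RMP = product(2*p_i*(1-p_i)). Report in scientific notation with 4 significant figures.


Computing RMP for 16 loci:
Locus 1: 2 * 0.011 * 0.989 = 0.021758
Locus 2: 2 * 0.137 * 0.863 = 0.236462
Locus 3: 2 * 0.197 * 0.803 = 0.316382
Locus 4: 2 * 0.172 * 0.828 = 0.284832
Locus 5: 2 * 0.025 * 0.975 = 0.04875
Locus 6: 2 * 0.051 * 0.949 = 0.096798
Locus 7: 2 * 0.015 * 0.985 = 0.02955
Locus 8: 2 * 0.12 * 0.88 = 0.2112
Locus 9: 2 * 0.124 * 0.876 = 0.217248
Locus 10: 2 * 0.062 * 0.938 = 0.116312
Locus 11: 2 * 0.139 * 0.861 = 0.239358
Locus 12: 2 * 0.057 * 0.943 = 0.107502
Locus 13: 2 * 0.194 * 0.806 = 0.312728
Locus 14: 2 * 0.068 * 0.932 = 0.126752
Locus 15: 2 * 0.013 * 0.987 = 0.025662
Locus 16: 2 * 0.083 * 0.917 = 0.152222
RMP = 1.375e-15

1.375e-15


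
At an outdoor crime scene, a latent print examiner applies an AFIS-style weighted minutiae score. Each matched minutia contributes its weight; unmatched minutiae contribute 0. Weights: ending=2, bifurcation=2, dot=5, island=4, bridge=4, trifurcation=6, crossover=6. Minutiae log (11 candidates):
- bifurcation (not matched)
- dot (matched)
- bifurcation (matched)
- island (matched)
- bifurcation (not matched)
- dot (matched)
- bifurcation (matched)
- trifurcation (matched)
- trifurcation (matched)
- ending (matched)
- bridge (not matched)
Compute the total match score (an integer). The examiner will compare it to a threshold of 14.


Weighted minutiae match score:
  bifurcation: not matched, +0
  dot: matched, +5 (running total 5)
  bifurcation: matched, +2 (running total 7)
  island: matched, +4 (running total 11)
  bifurcation: not matched, +0
  dot: matched, +5 (running total 16)
  bifurcation: matched, +2 (running total 18)
  trifurcation: matched, +6 (running total 24)
  trifurcation: matched, +6 (running total 30)
  ending: matched, +2 (running total 32)
  bridge: not matched, +0
Total score = 32
Threshold = 14; verdict = identification

32


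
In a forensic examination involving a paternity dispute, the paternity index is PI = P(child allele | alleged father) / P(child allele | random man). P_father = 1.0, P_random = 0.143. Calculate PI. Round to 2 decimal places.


Paternity Index calculation:
PI = P(allele|father) / P(allele|random)
PI = 1.0 / 0.143
PI = 6.99

6.99


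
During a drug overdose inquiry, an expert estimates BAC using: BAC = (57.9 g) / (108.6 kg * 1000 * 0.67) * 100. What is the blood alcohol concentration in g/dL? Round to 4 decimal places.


Applying the Widmark formula:
BAC = (dose_g / (body_wt * 1000 * r)) * 100
Denominator = 108.6 * 1000 * 0.67 = 72762
BAC = (57.9 / 72762) * 100
BAC = 0.0796 g/dL

0.0796


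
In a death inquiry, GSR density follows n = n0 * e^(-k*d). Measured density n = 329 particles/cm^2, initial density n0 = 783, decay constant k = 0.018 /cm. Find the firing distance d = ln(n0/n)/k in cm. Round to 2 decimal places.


GSR distance calculation:
n0/n = 783 / 329 = 2.379939
ln(n0/n) = 0.867075
d = 0.867075 / 0.018 = 48.17 cm

48.17


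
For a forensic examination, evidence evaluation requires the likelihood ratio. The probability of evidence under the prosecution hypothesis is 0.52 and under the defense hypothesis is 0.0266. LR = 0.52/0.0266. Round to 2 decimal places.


Likelihood ratio calculation:
LR = P(E|Hp) / P(E|Hd)
LR = 0.52 / 0.0266
LR = 19.55

19.55


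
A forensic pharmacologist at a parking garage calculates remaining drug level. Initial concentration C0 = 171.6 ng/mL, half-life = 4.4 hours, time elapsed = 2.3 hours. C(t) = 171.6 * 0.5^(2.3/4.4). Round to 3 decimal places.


Drug concentration decay:
Number of half-lives = t / t_half = 2.3 / 4.4 = 0.522727
Decay factor = 0.5^0.522727 = 0.6960549
C(t) = 171.6 * 0.6960549 = 119.443 ng/mL

119.443


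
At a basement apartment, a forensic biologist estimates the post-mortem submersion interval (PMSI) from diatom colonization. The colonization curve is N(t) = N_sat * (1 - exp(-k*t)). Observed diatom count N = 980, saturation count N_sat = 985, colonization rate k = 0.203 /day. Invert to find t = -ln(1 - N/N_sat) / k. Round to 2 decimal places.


PMSI from diatom colonization curve:
N / N_sat = 980 / 985 = 0.994924
1 - N/N_sat = 0.005076
ln(1 - N/N_sat) = -5.283232
t = -ln(1 - N/N_sat) / k = -(-5.283232) / 0.203 = 26.03 days

26.03


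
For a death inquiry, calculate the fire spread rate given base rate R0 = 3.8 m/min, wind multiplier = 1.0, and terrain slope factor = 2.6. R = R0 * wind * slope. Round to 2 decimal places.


Fire spread rate calculation:
R = R0 * wind_factor * slope_factor
= 3.8 * 1.0 * 2.6
= 3.8 * 2.6
= 9.88 m/min

9.88


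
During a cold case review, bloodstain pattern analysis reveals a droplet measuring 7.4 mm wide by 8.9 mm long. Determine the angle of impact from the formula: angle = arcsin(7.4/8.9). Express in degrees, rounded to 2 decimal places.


Blood spatter impact angle calculation:
width / length = 7.4 / 8.9 = 0.831461
angle = arcsin(0.831461)
angle = 56.25 degrees

56.25


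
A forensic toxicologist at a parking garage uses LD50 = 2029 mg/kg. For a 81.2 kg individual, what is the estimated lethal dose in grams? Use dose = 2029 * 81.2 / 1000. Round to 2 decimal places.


Lethal dose calculation:
Lethal dose = LD50 * body_weight / 1000
= 2029 * 81.2 / 1000
= 164754.8 / 1000
= 164.75 g

164.75


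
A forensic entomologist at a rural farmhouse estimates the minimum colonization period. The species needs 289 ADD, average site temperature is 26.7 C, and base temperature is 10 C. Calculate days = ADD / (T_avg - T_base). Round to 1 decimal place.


Insect development time:
Effective temperature = avg_temp - T_base = 26.7 - 10 = 16.7 C
Days = ADD / effective_temp = 289 / 16.7 = 17.3 days

17.3


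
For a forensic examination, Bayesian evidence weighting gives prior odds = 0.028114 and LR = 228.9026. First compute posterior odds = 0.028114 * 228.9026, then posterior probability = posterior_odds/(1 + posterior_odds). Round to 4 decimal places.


Bayesian evidence evaluation:
Posterior odds = prior_odds * LR = 0.028114 * 228.9026 = 6.435368
Posterior probability = posterior_odds / (1 + posterior_odds)
= 6.435368 / (1 + 6.435368)
= 6.435368 / 7.435368
= 0.8655

0.8655
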